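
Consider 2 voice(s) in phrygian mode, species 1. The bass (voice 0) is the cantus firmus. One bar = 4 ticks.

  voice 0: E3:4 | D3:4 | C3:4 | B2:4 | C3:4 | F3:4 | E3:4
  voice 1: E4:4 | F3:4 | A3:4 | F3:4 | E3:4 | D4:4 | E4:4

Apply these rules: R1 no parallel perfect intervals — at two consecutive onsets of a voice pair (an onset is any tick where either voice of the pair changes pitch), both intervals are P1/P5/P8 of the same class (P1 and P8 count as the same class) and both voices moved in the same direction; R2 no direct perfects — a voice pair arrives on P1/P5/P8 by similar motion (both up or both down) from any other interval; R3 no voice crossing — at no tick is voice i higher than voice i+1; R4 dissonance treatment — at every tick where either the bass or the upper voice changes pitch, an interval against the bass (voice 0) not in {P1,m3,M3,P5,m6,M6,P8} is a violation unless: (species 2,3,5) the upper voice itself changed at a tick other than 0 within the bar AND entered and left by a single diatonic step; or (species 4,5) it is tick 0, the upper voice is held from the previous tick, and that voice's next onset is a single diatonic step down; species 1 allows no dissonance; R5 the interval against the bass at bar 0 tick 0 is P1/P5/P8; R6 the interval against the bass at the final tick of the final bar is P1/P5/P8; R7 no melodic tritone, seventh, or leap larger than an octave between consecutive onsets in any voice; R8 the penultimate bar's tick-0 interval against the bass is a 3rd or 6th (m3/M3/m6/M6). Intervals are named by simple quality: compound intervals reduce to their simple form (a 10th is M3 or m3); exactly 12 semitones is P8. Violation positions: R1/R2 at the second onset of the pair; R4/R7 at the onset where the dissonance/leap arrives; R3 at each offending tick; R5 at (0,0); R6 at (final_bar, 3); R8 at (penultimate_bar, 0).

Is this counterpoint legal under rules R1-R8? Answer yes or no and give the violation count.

No (3 violations)

bar 0: v0=E3 v1=E4 (P8)
bar 1: v0=D3 v1=F3 (m3)
bar 2: v0=C3 v1=A3 (M6)
bar 3: v0=B2 v1=F3 (TT)
bar 4: v0=C3 v1=E3 (M3)
bar 5: v0=F3 v1=D4 (M6)
bar 6: v0=E3 v1=E4 (P8)
  R7 @ bar1.0: E4->F3 leap 11st
  R4 @ bar3.0: B2/F3 TT untreated
  R7 @ bar5.0: E3->D4 leap 10st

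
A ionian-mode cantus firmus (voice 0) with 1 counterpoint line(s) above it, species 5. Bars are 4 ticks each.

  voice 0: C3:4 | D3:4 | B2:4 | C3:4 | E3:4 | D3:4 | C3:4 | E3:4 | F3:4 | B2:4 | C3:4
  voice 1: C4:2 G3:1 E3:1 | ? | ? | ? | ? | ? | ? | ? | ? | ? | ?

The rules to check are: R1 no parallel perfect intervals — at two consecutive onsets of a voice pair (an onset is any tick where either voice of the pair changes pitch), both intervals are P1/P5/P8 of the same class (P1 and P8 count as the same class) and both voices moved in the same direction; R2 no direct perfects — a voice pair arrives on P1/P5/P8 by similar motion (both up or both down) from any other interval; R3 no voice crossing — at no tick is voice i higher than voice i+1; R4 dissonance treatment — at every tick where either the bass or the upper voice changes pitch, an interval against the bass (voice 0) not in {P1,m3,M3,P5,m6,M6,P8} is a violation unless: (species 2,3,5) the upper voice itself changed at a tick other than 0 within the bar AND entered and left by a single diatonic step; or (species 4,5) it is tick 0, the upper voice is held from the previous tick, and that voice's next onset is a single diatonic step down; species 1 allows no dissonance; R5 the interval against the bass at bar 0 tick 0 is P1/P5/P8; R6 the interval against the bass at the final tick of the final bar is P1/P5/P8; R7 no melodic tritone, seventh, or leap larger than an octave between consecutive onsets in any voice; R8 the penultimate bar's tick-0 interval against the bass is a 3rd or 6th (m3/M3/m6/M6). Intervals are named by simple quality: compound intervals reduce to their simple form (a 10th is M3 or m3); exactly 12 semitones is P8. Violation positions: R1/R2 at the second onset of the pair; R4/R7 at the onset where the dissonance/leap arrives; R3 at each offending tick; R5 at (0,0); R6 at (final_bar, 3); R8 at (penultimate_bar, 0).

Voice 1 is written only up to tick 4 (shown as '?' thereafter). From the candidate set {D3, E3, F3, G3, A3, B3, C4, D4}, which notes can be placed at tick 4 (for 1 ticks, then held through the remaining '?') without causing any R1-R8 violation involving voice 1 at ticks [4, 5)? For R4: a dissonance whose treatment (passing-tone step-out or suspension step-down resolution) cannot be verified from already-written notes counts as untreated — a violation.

D3: legal
E3: violates R4
F3: legal
G3: violates R4
A3: violates R2
B3: legal
C4: violates R4
D4: violates R2,R7

{B3, D3, F3}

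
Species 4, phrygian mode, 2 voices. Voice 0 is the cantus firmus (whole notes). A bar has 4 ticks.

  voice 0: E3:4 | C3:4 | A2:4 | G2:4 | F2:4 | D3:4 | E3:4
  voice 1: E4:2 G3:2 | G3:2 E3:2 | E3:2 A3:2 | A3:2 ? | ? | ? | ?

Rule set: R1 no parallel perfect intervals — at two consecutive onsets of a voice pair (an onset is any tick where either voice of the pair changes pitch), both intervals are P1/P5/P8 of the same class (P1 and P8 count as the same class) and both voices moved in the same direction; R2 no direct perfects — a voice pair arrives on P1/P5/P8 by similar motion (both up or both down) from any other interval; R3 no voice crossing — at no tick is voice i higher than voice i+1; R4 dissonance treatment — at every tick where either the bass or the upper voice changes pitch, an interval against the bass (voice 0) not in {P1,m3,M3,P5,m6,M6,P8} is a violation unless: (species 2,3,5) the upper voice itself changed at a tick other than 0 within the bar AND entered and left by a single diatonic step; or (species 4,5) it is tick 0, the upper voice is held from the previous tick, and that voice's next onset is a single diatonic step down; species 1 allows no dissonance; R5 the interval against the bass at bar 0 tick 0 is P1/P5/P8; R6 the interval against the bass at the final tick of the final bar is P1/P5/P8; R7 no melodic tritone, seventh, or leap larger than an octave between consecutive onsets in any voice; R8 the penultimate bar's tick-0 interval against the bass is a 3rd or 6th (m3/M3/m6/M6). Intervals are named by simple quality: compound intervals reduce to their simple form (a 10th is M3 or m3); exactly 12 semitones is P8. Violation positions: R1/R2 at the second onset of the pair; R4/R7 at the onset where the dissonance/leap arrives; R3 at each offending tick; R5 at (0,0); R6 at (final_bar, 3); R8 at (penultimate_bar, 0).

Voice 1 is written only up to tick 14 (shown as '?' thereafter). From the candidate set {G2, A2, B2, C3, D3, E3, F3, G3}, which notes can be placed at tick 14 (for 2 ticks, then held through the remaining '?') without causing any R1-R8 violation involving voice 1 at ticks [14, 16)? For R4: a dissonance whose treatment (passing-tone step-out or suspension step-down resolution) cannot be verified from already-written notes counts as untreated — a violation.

{D3, E3, G3}

G2: violates R7
A2: violates R4
B2: violates R7
C3: violates R4
D3: legal
E3: legal
F3: violates R4
G3: legal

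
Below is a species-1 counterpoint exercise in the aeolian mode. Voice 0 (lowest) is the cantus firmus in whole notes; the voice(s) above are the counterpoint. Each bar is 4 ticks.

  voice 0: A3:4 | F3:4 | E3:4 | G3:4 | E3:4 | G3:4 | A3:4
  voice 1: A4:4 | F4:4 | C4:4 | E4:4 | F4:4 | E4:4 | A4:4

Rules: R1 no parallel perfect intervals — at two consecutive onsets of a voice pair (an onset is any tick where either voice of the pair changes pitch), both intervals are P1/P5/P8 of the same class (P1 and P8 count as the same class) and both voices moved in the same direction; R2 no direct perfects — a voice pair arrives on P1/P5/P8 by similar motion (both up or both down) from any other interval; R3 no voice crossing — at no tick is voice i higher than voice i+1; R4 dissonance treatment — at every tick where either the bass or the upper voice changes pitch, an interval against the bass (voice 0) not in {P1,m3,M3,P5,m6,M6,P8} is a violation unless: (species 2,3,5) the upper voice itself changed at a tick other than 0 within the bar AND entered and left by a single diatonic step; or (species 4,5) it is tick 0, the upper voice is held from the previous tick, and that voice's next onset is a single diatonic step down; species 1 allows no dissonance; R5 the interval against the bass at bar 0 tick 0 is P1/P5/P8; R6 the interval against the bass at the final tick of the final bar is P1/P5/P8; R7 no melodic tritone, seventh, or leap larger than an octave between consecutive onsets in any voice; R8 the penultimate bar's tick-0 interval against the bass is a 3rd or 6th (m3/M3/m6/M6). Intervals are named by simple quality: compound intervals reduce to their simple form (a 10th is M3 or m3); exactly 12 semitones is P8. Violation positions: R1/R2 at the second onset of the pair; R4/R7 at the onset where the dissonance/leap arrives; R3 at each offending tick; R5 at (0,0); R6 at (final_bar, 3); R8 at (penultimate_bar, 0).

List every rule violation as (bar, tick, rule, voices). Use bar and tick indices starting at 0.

(1, 0, R1, (0, 1))
(4, 0, R4, (0, 1))
(6, 0, R2, (0, 1))

bar 0: v0=A3 v1=A4 downbeat P8
bar 1: v0=F3 v1=F4 downbeat P8
bar 2: v0=E3 v1=C4 downbeat m6
bar 3: v0=G3 v1=E4 downbeat M6
bar 4: v0=E3 v1=F4 downbeat m2
bar 5: v0=G3 v1=E4 downbeat M6
bar 6: v0=A3 v1=A4 downbeat P8
  -> R1 @ bar 1 tick 0 v(0, 1): A3/A4 P8 -> F3/F4 P8 similar
  -> R4 @ bar 4 tick 0 v(0, 1): E3/F4 m2 untreated
  -> R2 @ bar 6 tick 0 v(0, 1): G3/E4 M6 -> A3/A4 P8 similar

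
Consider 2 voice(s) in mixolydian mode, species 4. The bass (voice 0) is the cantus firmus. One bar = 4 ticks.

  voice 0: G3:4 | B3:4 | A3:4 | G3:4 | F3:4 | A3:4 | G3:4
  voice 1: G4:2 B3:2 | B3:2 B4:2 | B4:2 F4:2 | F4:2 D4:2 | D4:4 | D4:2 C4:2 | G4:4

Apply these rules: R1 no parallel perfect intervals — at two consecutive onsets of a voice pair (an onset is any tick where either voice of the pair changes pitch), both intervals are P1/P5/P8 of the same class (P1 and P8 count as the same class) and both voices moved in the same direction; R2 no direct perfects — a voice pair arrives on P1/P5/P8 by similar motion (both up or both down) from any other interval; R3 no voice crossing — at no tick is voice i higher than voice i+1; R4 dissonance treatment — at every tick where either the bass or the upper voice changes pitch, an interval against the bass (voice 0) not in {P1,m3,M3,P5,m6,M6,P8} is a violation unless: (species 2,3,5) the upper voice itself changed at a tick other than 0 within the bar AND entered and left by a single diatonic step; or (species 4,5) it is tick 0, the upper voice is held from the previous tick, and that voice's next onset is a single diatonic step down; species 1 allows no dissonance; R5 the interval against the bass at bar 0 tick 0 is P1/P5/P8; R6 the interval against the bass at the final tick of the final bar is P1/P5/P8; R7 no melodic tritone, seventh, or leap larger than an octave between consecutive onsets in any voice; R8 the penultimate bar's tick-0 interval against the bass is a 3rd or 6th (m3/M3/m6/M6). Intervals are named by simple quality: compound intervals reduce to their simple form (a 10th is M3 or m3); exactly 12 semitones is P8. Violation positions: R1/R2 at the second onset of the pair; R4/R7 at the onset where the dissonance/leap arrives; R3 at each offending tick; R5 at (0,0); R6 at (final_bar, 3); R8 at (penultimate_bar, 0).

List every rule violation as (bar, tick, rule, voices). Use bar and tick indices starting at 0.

bar 0: v0=G3 v1=G4 downbeat P8
bar 1: v0=B3 v1=B3 downbeat P1
bar 2: v0=A3 v1=B4 downbeat M2
bar 3: v0=G3 v1=F4 downbeat m7
bar 4: v0=F3 v1=D4 downbeat M6
bar 5: v0=A3 v1=D4 downbeat P4
bar 6: v0=G3 v1=G4 downbeat P8
  -> R4 @ bar 2 tick 0 v(0, 1): A3/B4 M2 untreated
  -> R7 @ bar 2 tick 2 v(1,): B4->F4 leap 6st
  -> R4 @ bar 3 tick 0 v(0, 1): G3/F4 m7 untreated
  -> R8 @ bar 5 tick 0 v(0, 1): penult P4 not 3rd/6th

(2, 0, R4, (0, 1))
(2, 2, R7, (1,))
(3, 0, R4, (0, 1))
(5, 0, R8, (0, 1))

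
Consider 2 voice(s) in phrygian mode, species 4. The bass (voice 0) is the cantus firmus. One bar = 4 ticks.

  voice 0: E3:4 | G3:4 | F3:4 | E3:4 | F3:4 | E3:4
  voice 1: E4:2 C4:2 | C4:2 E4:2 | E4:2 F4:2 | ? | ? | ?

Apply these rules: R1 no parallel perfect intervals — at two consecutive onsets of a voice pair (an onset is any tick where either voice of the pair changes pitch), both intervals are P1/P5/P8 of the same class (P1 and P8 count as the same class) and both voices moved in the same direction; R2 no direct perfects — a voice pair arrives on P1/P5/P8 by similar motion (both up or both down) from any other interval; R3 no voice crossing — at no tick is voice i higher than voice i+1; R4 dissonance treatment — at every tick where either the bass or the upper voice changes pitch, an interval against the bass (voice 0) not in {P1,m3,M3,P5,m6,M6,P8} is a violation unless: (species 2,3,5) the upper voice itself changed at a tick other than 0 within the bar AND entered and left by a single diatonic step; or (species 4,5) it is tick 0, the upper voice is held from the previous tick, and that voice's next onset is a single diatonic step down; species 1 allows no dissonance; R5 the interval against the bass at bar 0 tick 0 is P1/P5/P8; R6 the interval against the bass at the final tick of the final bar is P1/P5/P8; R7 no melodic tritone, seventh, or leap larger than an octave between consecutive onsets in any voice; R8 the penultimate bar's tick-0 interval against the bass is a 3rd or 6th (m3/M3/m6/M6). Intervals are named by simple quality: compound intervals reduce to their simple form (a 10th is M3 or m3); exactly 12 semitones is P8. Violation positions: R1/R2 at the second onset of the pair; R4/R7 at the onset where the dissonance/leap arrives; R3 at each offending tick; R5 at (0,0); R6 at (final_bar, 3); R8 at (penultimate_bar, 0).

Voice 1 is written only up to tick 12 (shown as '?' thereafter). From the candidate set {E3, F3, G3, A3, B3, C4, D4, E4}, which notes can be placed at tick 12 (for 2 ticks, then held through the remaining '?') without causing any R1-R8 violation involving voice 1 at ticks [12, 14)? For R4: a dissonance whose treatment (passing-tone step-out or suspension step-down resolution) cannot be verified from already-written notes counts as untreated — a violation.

{C4}

E3: violates R1,R7
F3: violates R4
G3: violates R7
A3: violates R4
B3: violates R2,R7
C4: legal
D4: violates R4
E4: violates R1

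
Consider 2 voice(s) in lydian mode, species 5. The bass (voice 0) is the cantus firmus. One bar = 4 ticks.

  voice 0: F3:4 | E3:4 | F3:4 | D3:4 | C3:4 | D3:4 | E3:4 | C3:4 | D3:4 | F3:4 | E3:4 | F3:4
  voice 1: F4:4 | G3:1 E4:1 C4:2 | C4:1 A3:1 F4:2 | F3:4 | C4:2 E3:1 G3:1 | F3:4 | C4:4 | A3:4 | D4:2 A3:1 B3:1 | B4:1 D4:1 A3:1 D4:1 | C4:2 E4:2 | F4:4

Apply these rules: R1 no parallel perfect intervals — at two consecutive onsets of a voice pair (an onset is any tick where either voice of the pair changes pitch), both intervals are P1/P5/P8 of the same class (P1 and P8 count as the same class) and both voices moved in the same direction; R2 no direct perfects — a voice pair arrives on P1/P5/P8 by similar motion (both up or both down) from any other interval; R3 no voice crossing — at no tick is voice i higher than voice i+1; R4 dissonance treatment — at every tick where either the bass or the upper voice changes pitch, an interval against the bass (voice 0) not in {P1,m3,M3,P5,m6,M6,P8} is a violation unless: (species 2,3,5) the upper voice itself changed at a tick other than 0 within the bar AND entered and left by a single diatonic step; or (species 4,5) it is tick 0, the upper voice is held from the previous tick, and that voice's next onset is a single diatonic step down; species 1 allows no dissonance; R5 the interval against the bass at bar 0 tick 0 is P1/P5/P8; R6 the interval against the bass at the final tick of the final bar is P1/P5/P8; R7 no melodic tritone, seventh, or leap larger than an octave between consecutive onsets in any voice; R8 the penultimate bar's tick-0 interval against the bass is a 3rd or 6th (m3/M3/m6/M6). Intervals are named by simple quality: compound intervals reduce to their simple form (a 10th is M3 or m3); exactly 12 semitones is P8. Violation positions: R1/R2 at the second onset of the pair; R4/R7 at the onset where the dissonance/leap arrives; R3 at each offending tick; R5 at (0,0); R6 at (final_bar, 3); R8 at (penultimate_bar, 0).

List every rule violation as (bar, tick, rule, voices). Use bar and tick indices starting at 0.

(1, 0, R7, (1,))
(8, 0, R2, (0, 1))
(9, 0, R4, (0, 1))
(11, 0, R1, (0, 1))

bar 0: v0=F3 v1=F4 downbeat P8
bar 1: v0=E3 v1=G3 downbeat m3
bar 2: v0=F3 v1=C4 downbeat P5
bar 3: v0=D3 v1=F3 downbeat m3
bar 4: v0=C3 v1=C4 downbeat P8
bar 5: v0=D3 v1=F3 downbeat m3
bar 6: v0=E3 v1=C4 downbeat m6
bar 7: v0=C3 v1=A3 downbeat M6
bar 8: v0=D3 v1=D4 downbeat P8
bar 9: v0=F3 v1=B4 downbeat TT
bar 10: v0=E3 v1=C4 downbeat m6
bar 11: v0=F3 v1=F4 downbeat P8
  -> R7 @ bar 1 tick 0 v(1,): F4->G3 leap 10st
  -> R2 @ bar 8 tick 0 v(0, 1): C3/A3 M6 -> D3/D4 P8 similar
  -> R4 @ bar 9 tick 0 v(0, 1): F3/B4 TT untreated
  -> R1 @ bar 11 tick 0 v(0, 1): E3/E4 P8 -> F3/F4 P8 similar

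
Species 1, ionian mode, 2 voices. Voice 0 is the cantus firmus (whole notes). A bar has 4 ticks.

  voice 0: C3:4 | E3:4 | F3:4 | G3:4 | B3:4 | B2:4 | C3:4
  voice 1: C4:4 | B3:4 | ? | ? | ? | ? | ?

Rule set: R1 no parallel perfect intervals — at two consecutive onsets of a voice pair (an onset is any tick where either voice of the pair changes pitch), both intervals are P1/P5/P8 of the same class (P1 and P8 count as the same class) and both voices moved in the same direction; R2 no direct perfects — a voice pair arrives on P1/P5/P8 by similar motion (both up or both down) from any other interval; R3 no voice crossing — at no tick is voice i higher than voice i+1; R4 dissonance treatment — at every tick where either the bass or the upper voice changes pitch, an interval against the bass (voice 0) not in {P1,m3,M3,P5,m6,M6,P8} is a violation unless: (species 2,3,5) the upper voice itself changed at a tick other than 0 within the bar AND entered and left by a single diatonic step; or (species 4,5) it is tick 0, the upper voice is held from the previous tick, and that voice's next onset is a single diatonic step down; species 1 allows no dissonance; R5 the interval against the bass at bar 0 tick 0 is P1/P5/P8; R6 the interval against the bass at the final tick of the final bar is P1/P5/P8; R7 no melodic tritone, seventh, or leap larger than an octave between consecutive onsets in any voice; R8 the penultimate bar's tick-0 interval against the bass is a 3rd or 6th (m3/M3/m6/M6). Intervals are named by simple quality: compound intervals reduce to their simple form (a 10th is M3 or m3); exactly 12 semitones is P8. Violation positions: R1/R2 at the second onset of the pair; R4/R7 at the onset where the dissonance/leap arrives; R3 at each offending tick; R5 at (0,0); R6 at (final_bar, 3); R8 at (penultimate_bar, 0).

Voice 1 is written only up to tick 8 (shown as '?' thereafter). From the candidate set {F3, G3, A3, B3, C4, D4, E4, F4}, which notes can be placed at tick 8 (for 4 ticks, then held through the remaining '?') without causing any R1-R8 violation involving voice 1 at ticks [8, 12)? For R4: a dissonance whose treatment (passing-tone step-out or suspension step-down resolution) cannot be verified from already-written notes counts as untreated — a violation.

{A3, D4}

F3: violates R7
G3: violates R4
A3: legal
B3: violates R4
C4: violates R1
D4: legal
E4: violates R4
F4: violates R2,R7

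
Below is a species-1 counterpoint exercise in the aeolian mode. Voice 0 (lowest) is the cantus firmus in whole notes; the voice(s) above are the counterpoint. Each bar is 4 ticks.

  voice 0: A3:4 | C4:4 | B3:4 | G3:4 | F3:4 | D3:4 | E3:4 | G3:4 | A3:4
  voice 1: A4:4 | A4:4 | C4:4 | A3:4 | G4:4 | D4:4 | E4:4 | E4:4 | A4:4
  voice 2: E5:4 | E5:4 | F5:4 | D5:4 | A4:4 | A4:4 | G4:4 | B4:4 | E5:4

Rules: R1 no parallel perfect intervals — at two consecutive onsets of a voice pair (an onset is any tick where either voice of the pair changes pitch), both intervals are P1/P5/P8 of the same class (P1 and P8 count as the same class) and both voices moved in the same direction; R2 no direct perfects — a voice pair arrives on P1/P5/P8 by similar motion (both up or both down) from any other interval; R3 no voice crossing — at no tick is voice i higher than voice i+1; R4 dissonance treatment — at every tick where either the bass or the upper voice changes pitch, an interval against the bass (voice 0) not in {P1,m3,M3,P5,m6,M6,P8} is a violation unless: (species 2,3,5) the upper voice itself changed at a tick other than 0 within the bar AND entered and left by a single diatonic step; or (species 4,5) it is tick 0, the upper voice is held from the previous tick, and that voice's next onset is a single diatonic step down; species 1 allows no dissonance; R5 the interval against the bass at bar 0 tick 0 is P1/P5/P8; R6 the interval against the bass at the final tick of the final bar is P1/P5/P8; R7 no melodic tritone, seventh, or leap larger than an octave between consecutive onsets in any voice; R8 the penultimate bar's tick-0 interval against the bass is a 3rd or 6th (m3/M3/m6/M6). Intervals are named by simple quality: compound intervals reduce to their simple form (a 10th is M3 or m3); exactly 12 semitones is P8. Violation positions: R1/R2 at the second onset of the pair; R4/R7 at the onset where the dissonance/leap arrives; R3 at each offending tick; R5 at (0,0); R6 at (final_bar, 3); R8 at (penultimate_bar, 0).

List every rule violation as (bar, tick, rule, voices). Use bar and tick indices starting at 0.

(2, 0, R4, (0, 1))
(2, 0, R4, (0, 2))
(3, 0, R2, (0, 2))
(3, 0, R4, (0, 1))
(4, 0, R4, (0, 1))
(4, 0, R7, (1,))
(5, 0, R2, (0, 1))
(6, 0, R1, (0, 1))
(8, 0, R1, (1, 2))
(8, 0, R2, (0, 1))
(8, 0, R2, (0, 2))

bar 0: v0=A3 v1=A4 v2=E5 downbeat P5
bar 1: v0=C4 v1=A4 v2=E5 downbeat M3
bar 2: v0=B3 v1=C4 v2=F5 downbeat TT
bar 3: v0=G3 v1=A3 v2=D5 downbeat P5
bar 4: v0=F3 v1=G4 v2=A4 downbeat M3
bar 5: v0=D3 v1=D4 v2=A4 downbeat P5
bar 6: v0=E3 v1=E4 v2=G4 downbeat m3
bar 7: v0=G3 v1=E4 v2=B4 downbeat M3
bar 8: v0=A3 v1=A4 v2=E5 downbeat P5
  -> R4 @ bar 2 tick 0 v(0, 1): B3/C4 m2 untreated
  -> R4 @ bar 2 tick 0 v(0, 2): B3/F5 TT untreated
  -> R2 @ bar 3 tick 0 v(0, 2): B3/F5 TT -> G3/D5 P5 similar
  -> R4 @ bar 3 tick 0 v(0, 1): G3/A3 M2 untreated
  -> R4 @ bar 4 tick 0 v(0, 1): F3/G4 M2 untreated
  -> R7 @ bar 4 tick 0 v(1,): A3->G4 leap 10st
  -> R2 @ bar 5 tick 0 v(0, 1): F3/G4 M2 -> D3/D4 P8 similar
  -> R1 @ bar 6 tick 0 v(0, 1): D3/D4 P8 -> E3/E4 P8 similar
  -> R1 @ bar 8 tick 0 v(1, 2): E4/B4 P5 -> A4/E5 P5 similar
  -> R2 @ bar 8 tick 0 v(0, 1): G3/E4 M6 -> A3/A4 P8 similar
  -> R2 @ bar 8 tick 0 v(0, 2): G3/B4 M3 -> A3/E5 P5 similar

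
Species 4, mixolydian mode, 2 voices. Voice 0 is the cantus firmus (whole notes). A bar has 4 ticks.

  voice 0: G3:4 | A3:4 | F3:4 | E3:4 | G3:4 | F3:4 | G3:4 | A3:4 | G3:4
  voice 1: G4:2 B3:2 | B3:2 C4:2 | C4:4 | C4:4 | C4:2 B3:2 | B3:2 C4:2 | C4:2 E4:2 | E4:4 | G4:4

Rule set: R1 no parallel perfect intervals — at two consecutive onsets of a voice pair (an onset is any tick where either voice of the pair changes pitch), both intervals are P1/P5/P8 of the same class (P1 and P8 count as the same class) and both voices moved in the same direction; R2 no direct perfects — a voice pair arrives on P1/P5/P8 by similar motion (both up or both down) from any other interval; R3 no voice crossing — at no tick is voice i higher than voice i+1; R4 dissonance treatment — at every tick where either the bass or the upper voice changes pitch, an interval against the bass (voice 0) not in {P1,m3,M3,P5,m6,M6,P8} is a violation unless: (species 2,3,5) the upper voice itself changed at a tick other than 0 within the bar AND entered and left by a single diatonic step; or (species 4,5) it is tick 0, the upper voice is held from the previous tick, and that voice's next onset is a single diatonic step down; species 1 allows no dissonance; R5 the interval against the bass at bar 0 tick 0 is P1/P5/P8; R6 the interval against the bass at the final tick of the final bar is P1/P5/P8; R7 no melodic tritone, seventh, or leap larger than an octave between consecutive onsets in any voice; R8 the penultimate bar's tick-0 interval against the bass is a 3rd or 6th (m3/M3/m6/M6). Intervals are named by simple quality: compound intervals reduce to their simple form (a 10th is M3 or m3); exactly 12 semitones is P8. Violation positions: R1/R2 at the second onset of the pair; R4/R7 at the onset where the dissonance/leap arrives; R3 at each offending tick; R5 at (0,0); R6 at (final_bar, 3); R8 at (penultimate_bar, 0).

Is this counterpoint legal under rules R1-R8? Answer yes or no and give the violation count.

No (4 violations)

bar 0: v0=G3 v1=G4 (P8)
bar 1: v0=A3 v1=B3 (M2)
bar 2: v0=F3 v1=C4 (P5)
bar 3: v0=E3 v1=C4 (m6)
bar 4: v0=G3 v1=C4 (P4)
bar 5: v0=F3 v1=B3 (TT)
bar 6: v0=G3 v1=C4 (P4)
bar 7: v0=A3 v1=E4 (P5)
bar 8: v0=G3 v1=G4 (P8)
  R4 @ bar1.0: A3/B3 M2 untreated
  R4 @ bar5.0: F3/B3 TT untreated
  R4 @ bar6.0: G3/C4 P4 untreated
  R8 @ bar7.0: penult P5 not 3rd/6th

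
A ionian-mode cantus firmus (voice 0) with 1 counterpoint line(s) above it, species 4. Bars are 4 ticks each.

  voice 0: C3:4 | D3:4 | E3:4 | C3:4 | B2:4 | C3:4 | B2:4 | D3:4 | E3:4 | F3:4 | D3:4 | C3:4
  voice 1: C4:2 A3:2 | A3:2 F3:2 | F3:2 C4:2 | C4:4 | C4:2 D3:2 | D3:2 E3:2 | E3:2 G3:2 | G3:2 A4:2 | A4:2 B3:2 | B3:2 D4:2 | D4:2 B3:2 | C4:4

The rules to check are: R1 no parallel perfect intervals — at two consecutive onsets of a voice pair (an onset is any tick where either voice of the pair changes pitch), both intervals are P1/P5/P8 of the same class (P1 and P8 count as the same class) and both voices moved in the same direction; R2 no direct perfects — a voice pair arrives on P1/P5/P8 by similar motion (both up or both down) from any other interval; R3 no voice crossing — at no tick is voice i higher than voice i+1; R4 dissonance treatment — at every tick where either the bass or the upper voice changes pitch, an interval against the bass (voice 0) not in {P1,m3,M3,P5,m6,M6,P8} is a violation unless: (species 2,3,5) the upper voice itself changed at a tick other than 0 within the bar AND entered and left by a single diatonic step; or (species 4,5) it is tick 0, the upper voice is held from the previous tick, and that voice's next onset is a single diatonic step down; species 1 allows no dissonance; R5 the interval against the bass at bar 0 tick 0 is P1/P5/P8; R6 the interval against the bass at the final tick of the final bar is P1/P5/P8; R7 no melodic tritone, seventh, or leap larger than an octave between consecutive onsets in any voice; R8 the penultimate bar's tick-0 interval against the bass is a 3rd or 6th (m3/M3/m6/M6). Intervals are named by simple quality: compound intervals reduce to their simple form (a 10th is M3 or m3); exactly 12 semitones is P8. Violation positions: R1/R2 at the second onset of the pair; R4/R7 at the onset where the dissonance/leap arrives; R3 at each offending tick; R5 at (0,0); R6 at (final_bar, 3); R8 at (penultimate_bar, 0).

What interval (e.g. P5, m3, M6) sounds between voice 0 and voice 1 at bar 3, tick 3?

voice 0=C3 voice 1=C4 -> P8

P8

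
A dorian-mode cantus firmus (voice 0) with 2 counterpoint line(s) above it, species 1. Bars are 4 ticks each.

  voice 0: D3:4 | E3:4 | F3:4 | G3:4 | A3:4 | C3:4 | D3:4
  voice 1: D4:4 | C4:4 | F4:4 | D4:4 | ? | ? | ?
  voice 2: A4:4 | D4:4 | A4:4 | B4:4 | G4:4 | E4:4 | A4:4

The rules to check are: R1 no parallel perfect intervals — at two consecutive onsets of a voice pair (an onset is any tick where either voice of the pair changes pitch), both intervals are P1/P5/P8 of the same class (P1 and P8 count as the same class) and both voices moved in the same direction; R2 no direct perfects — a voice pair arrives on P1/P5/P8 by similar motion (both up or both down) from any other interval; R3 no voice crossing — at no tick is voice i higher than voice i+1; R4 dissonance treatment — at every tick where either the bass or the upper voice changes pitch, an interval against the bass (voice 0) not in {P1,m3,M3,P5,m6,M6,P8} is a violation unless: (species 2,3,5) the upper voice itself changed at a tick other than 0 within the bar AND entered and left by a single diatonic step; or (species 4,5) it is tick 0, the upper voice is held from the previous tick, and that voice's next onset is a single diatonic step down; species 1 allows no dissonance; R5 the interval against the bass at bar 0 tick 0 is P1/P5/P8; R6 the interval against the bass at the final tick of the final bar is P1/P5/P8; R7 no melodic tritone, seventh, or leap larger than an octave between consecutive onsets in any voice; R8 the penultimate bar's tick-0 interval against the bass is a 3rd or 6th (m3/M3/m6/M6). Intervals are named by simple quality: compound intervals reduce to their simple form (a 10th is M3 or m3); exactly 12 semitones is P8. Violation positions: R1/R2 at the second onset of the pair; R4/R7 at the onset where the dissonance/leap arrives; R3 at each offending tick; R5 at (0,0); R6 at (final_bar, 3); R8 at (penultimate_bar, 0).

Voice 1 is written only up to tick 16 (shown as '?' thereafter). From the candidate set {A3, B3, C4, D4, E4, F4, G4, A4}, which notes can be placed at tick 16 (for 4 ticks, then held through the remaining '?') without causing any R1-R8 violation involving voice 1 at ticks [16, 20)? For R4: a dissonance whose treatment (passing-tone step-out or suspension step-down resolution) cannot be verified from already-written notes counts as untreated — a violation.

{A3, F4}

A3: legal
B3: violates R4
C4: violates R2
D4: violates R4
E4: violates R1
F4: legal
G4: violates R4
A4: violates R2,R3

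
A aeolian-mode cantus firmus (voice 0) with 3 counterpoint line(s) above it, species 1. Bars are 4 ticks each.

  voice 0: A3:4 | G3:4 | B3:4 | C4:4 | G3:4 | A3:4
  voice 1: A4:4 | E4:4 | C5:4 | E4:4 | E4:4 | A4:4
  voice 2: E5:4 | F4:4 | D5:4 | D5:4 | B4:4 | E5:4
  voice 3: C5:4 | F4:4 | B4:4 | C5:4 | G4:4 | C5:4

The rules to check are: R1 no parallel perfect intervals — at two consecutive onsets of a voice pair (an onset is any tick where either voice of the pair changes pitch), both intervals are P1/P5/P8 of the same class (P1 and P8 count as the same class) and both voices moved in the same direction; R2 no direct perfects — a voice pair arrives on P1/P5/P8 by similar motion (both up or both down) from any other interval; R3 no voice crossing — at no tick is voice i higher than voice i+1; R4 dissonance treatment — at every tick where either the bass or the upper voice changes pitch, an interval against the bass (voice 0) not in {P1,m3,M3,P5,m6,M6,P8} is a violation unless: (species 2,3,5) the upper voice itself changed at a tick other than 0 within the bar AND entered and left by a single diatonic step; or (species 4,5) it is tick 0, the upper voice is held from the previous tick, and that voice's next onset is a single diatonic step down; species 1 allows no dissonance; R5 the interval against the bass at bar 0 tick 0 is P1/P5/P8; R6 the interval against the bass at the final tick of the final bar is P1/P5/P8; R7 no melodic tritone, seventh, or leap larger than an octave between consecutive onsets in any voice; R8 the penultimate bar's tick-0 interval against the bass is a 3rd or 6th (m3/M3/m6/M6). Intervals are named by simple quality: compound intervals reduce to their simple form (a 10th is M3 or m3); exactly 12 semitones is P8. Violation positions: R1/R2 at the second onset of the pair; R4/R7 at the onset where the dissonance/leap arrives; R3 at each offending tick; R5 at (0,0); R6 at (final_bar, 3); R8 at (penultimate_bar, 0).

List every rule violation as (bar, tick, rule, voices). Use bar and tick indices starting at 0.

(0, 0, R3, (2, 3))
(0, 0, R5, (0, 3))
(0, 1, R3, (2, 3))
(0, 2, R3, (2, 3))
(0, 3, R3, (2, 3))
(1, 0, R2, (2, 3))
(1, 0, R4, (0, 2))
(1, 0, R4, (0, 3))
(1, 0, R7, (2,))
(2, 0, R2, (0, 3))
(2, 0, R3, (2, 3))
(2, 0, R4, (0, 1))
(2, 0, R7, (3,))
(2, 1, R3, (2, 3))
(2, 2, R3, (2, 3))
(2, 3, R3, (2, 3))
(3, 0, R1, (0, 3))
(3, 0, R3, (2, 3))
(3, 0, R4, (0, 2))
(3, 1, R3, (2, 3))
(3, 2, R3, (2, 3))
(3, 3, R3, (2, 3))
(4, 0, R1, (0, 3))
(4, 0, R3, (2, 3))
(4, 0, R8, (0, 3))
(4, 1, R3, (2, 3))
(4, 2, R3, (2, 3))
(4, 3, R3, (2, 3))
(5, 0, R1, (1, 2))
(5, 0, R2, (0, 1))
(5, 0, R2, (0, 2))
(5, 0, R3, (2, 3))
(5, 1, R3, (2, 3))
(5, 2, R3, (2, 3))
(5, 3, R3, (2, 3))
(5, 3, R6, (0, 3))

bar 0: v0=A3 v1=A4 v2=E5 v3=C5 downbeat m3
bar 1: v0=G3 v1=E4 v2=F4 v3=F4 downbeat m7
bar 2: v0=B3 v1=C5 v2=D5 v3=B4 downbeat P8
bar 3: v0=C4 v1=E4 v2=D5 v3=C5 downbeat P8
bar 4: v0=G3 v1=E4 v2=B4 v3=G4 downbeat P8
bar 5: v0=A3 v1=A4 v2=E5 v3=C5 downbeat m3
  -> R3 @ bar 0 tick 0 v(2, 3): E5 above C5
  -> R5 @ bar 0 tick 0 v(0, 3): opens on m3
  -> R3 @ bar 0 tick 1 v(2, 3): E5 above C5
  -> R3 @ bar 0 tick 2 v(2, 3): E5 above C5
  -> R3 @ bar 0 tick 3 v(2, 3): E5 above C5
  -> R2 @ bar 1 tick 0 v(2, 3): E5/C5 M3 -> F4/F4 P1 similar
  -> R4 @ bar 1 tick 0 v(0, 2): G3/F4 m7 untreated
  -> R4 @ bar 1 tick 0 v(0, 3): G3/F4 m7 untreated
  -> R7 @ bar 1 tick 0 v(2,): E5->F4 leap 11st
  -> R2 @ bar 2 tick 0 v(0, 3): G3/F4 m7 -> B3/B4 P8 similar
  -> R3 @ bar 2 tick 0 v(2, 3): D5 above B4
  -> R4 @ bar 2 tick 0 v(0, 1): B3/C5 m2 untreated
  -> R7 @ bar 2 tick 0 v(3,): F4->B4 leap 6st
  -> R3 @ bar 2 tick 1 v(2, 3): D5 above B4
  -> R3 @ bar 2 tick 2 v(2, 3): D5 above B4
  -> R3 @ bar 2 tick 3 v(2, 3): D5 above B4
  -> R1 @ bar 3 tick 0 v(0, 3): B3/B4 P8 -> C4/C5 P8 similar
  -> R3 @ bar 3 tick 0 v(2, 3): D5 above C5
  -> R4 @ bar 3 tick 0 v(0, 2): C4/D5 M2 untreated
  -> R3 @ bar 3 tick 1 v(2, 3): D5 above C5
  -> R3 @ bar 3 tick 2 v(2, 3): D5 above C5
  -> R3 @ bar 3 tick 3 v(2, 3): D5 above C5
  -> R1 @ bar 4 tick 0 v(0, 3): C4/C5 P8 -> G3/G4 P8 similar
  -> R3 @ bar 4 tick 0 v(2, 3): B4 above G4
  -> R8 @ bar 4 tick 0 v(0, 3): penult P8 not 3rd/6th
  -> R3 @ bar 4 tick 1 v(2, 3): B4 above G4
  -> R3 @ bar 4 tick 2 v(2, 3): B4 above G4
  -> R3 @ bar 4 tick 3 v(2, 3): B4 above G4
  -> R1 @ bar 5 tick 0 v(1, 2): E4/B4 P5 -> A4/E5 P5 similar
  -> R2 @ bar 5 tick 0 v(0, 1): G3/E4 M6 -> A3/A4 P8 similar
  -> R2 @ bar 5 tick 0 v(0, 2): G3/B4 M3 -> A3/E5 P5 similar
  -> R3 @ bar 5 tick 0 v(2, 3): E5 above C5
  -> R3 @ bar 5 tick 1 v(2, 3): E5 above C5
  -> R3 @ bar 5 tick 2 v(2, 3): E5 above C5
  -> R3 @ bar 5 tick 3 v(2, 3): E5 above C5
  -> R6 @ bar 5 tick 3 v(0, 3): closes on m3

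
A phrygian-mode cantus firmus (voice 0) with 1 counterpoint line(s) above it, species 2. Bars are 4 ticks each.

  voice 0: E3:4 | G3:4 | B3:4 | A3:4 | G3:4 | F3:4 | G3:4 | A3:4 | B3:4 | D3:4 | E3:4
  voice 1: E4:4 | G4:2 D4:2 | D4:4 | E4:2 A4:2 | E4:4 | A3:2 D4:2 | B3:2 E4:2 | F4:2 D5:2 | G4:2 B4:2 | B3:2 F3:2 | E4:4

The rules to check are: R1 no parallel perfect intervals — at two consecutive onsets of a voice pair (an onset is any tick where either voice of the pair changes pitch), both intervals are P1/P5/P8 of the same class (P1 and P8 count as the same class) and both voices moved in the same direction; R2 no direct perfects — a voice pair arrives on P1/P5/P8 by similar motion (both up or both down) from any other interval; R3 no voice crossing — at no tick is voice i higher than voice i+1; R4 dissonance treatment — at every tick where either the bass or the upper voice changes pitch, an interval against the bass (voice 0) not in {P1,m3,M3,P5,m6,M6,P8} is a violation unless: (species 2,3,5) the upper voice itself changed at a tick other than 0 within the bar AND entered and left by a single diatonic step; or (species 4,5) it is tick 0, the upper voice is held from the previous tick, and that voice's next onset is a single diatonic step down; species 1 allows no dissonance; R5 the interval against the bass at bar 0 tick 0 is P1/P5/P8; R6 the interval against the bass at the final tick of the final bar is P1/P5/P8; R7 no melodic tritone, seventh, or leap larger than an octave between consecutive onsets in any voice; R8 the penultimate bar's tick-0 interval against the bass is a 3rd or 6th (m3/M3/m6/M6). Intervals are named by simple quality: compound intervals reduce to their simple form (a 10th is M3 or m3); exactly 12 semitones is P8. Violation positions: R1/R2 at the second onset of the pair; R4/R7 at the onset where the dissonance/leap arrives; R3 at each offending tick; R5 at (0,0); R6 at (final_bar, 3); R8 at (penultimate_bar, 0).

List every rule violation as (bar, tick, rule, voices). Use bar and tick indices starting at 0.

(1, 0, R1, (0, 1))
(7, 2, R4, (0, 1))
(9, 2, R7, (1,))
(10, 0, R2, (0, 1))
(10, 0, R7, (1,))

bar 0: v0=E3 v1=E4 downbeat P8
bar 1: v0=G3 v1=G4 downbeat P8
bar 2: v0=B3 v1=D4 downbeat m3
bar 3: v0=A3 v1=E4 downbeat P5
bar 4: v0=G3 v1=E4 downbeat M6
bar 5: v0=F3 v1=A3 downbeat M3
bar 6: v0=G3 v1=B3 downbeat M3
bar 7: v0=A3 v1=F4 downbeat m6
bar 8: v0=B3 v1=G4 downbeat m6
bar 9: v0=D3 v1=B3 downbeat M6
bar 10: v0=E3 v1=E4 downbeat P8
  -> R1 @ bar 1 tick 0 v(0, 1): E3/E4 P8 -> G3/G4 P8 similar
  -> R4 @ bar 7 tick 2 v(0, 1): A3/D5 P4 untreated
  -> R7 @ bar 9 tick 2 v(1,): B3->F3 leap 6st
  -> R2 @ bar 10 tick 0 v(0, 1): D3/F3 m3 -> E3/E4 P8 similar
  -> R7 @ bar 10 tick 0 v(1,): F3->E4 leap 11st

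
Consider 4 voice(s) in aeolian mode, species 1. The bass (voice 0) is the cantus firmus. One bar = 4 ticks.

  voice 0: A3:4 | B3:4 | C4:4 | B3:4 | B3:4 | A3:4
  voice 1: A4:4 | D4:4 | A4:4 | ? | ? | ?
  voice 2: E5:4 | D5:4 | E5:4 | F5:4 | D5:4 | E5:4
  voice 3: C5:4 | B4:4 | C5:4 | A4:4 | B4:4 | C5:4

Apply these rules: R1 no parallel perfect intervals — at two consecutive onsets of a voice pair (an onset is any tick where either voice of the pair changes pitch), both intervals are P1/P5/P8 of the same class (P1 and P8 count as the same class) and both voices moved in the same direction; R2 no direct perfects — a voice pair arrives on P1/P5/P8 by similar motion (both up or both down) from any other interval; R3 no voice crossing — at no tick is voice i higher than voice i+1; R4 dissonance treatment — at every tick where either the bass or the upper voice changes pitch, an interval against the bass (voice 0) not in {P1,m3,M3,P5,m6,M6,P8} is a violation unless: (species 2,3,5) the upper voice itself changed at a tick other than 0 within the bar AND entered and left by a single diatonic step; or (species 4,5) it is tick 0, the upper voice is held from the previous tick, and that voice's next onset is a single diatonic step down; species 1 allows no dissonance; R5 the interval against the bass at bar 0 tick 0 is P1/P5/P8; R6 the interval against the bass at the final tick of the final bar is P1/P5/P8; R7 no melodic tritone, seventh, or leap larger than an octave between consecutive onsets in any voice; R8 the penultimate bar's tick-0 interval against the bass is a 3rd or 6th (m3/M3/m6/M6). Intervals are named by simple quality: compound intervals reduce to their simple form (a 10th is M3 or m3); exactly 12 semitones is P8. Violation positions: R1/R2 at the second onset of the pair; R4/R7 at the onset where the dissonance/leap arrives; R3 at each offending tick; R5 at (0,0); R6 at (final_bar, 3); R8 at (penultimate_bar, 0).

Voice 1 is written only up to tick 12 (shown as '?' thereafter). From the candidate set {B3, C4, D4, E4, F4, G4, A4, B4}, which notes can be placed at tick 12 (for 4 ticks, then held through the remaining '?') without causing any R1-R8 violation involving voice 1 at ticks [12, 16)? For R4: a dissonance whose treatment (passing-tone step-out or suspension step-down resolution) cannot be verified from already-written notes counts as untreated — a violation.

B3: violates R2,R7
C4: violates R4
D4: violates R2
E4: violates R4
F4: violates R4
G4: legal
A4: violates R4
B4: legal

{B4, G4}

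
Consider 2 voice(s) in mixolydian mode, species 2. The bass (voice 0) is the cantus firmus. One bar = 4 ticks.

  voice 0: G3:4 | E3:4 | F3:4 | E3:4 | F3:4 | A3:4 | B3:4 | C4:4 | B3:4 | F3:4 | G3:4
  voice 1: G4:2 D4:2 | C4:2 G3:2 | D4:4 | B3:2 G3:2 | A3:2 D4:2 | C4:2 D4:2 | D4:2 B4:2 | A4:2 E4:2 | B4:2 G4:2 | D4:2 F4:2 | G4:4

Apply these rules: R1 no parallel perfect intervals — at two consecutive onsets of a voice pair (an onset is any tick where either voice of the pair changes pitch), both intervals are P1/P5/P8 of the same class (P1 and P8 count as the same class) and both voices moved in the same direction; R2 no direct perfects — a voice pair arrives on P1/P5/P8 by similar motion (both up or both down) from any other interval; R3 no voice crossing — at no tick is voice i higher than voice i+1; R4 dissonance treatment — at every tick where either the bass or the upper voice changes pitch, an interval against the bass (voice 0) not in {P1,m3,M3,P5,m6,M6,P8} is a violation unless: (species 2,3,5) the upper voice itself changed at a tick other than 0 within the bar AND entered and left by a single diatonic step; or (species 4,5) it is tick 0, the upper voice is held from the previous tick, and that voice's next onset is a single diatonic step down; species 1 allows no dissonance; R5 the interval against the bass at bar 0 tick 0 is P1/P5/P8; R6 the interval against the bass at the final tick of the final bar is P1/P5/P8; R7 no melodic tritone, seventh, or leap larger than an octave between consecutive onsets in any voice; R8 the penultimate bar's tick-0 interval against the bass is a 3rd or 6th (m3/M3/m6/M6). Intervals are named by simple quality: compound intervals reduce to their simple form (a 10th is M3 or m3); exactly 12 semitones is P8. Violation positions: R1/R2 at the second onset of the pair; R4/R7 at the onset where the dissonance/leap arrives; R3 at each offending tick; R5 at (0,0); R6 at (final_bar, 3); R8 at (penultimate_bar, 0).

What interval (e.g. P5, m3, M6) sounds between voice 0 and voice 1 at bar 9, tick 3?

P8

voice 0=F3 voice 1=F4 -> P8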